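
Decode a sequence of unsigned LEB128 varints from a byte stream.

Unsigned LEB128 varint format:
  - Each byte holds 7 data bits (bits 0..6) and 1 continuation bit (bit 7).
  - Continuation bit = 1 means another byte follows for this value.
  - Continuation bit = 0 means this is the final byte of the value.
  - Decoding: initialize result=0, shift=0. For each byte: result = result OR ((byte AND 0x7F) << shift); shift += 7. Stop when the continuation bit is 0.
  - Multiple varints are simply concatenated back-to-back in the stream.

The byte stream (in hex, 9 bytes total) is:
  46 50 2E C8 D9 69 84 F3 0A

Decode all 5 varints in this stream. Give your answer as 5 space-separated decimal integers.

  byte[0]=0x46 cont=0 payload=0x46=70: acc |= 70<<0 -> acc=70 shift=7 [end]
Varint 1: bytes[0:1] = 46 -> value 70 (1 byte(s))
  byte[1]=0x50 cont=0 payload=0x50=80: acc |= 80<<0 -> acc=80 shift=7 [end]
Varint 2: bytes[1:2] = 50 -> value 80 (1 byte(s))
  byte[2]=0x2E cont=0 payload=0x2E=46: acc |= 46<<0 -> acc=46 shift=7 [end]
Varint 3: bytes[2:3] = 2E -> value 46 (1 byte(s))
  byte[3]=0xC8 cont=1 payload=0x48=72: acc |= 72<<0 -> acc=72 shift=7
  byte[4]=0xD9 cont=1 payload=0x59=89: acc |= 89<<7 -> acc=11464 shift=14
  byte[5]=0x69 cont=0 payload=0x69=105: acc |= 105<<14 -> acc=1731784 shift=21 [end]
Varint 4: bytes[3:6] = C8 D9 69 -> value 1731784 (3 byte(s))
  byte[6]=0x84 cont=1 payload=0x04=4: acc |= 4<<0 -> acc=4 shift=7
  byte[7]=0xF3 cont=1 payload=0x73=115: acc |= 115<<7 -> acc=14724 shift=14
  byte[8]=0x0A cont=0 payload=0x0A=10: acc |= 10<<14 -> acc=178564 shift=21 [end]
Varint 5: bytes[6:9] = 84 F3 0A -> value 178564 (3 byte(s))

Answer: 70 80 46 1731784 178564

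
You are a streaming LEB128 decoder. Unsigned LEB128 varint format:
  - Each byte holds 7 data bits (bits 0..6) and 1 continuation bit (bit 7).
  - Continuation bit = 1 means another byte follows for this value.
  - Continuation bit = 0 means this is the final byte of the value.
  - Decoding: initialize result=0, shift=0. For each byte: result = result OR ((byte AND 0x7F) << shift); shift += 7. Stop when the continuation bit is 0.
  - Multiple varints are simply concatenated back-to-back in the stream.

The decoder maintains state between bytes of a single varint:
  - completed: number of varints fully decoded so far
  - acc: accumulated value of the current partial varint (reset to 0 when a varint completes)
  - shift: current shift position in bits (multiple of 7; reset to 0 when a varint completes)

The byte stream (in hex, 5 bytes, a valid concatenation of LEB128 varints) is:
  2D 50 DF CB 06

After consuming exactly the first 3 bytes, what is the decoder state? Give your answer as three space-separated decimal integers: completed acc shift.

byte[0]=0x2D cont=0 payload=0x2D: varint #1 complete (value=45); reset -> completed=1 acc=0 shift=0
byte[1]=0x50 cont=0 payload=0x50: varint #2 complete (value=80); reset -> completed=2 acc=0 shift=0
byte[2]=0xDF cont=1 payload=0x5F: acc |= 95<<0 -> completed=2 acc=95 shift=7

Answer: 2 95 7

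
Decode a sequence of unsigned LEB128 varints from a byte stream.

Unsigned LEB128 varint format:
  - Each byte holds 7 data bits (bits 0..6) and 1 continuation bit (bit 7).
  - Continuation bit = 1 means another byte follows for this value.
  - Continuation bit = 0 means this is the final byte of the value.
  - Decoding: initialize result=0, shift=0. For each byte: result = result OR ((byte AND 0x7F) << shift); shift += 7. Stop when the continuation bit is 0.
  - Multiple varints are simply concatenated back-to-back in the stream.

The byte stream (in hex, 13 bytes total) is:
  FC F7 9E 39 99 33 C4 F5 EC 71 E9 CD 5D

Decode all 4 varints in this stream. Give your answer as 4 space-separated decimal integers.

  byte[0]=0xFC cont=1 payload=0x7C=124: acc |= 124<<0 -> acc=124 shift=7
  byte[1]=0xF7 cont=1 payload=0x77=119: acc |= 119<<7 -> acc=15356 shift=14
  byte[2]=0x9E cont=1 payload=0x1E=30: acc |= 30<<14 -> acc=506876 shift=21
  byte[3]=0x39 cont=0 payload=0x39=57: acc |= 57<<21 -> acc=120044540 shift=28 [end]
Varint 1: bytes[0:4] = FC F7 9E 39 -> value 120044540 (4 byte(s))
  byte[4]=0x99 cont=1 payload=0x19=25: acc |= 25<<0 -> acc=25 shift=7
  byte[5]=0x33 cont=0 payload=0x33=51: acc |= 51<<7 -> acc=6553 shift=14 [end]
Varint 2: bytes[4:6] = 99 33 -> value 6553 (2 byte(s))
  byte[6]=0xC4 cont=1 payload=0x44=68: acc |= 68<<0 -> acc=68 shift=7
  byte[7]=0xF5 cont=1 payload=0x75=117: acc |= 117<<7 -> acc=15044 shift=14
  byte[8]=0xEC cont=1 payload=0x6C=108: acc |= 108<<14 -> acc=1784516 shift=21
  byte[9]=0x71 cont=0 payload=0x71=113: acc |= 113<<21 -> acc=238762692 shift=28 [end]
Varint 3: bytes[6:10] = C4 F5 EC 71 -> value 238762692 (4 byte(s))
  byte[10]=0xE9 cont=1 payload=0x69=105: acc |= 105<<0 -> acc=105 shift=7
  byte[11]=0xCD cont=1 payload=0x4D=77: acc |= 77<<7 -> acc=9961 shift=14
  byte[12]=0x5D cont=0 payload=0x5D=93: acc |= 93<<14 -> acc=1533673 shift=21 [end]
Varint 4: bytes[10:13] = E9 CD 5D -> value 1533673 (3 byte(s))

Answer: 120044540 6553 238762692 1533673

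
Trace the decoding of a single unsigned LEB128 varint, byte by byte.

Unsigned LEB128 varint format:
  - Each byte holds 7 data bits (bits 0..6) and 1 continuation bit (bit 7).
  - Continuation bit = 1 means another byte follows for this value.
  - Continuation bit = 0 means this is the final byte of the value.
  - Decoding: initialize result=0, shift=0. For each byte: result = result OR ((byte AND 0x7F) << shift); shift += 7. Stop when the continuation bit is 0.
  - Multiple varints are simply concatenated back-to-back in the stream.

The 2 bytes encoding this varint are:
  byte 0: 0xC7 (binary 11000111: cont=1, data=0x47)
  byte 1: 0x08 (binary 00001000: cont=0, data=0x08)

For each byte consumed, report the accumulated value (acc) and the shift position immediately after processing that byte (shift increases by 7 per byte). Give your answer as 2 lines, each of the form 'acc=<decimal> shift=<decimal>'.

byte 0=0xC7: payload=0x47=71, contrib = 71<<0 = 71; acc -> 71, shift -> 7
byte 1=0x08: payload=0x08=8, contrib = 8<<7 = 1024; acc -> 1095, shift -> 14

Answer: acc=71 shift=7
acc=1095 shift=14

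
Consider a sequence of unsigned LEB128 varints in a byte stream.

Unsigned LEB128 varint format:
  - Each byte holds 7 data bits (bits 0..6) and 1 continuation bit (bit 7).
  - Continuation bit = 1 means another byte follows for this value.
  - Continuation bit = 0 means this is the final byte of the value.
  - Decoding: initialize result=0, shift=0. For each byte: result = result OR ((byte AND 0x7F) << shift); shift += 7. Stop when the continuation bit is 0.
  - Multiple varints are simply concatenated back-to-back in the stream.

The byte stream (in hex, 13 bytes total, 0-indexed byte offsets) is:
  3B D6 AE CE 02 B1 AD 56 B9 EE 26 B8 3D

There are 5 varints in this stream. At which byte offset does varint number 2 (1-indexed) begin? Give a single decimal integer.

  byte[0]=0x3B cont=0 payload=0x3B=59: acc |= 59<<0 -> acc=59 shift=7 [end]
Varint 1: bytes[0:1] = 3B -> value 59 (1 byte(s))
  byte[1]=0xD6 cont=1 payload=0x56=86: acc |= 86<<0 -> acc=86 shift=7
  byte[2]=0xAE cont=1 payload=0x2E=46: acc |= 46<<7 -> acc=5974 shift=14
  byte[3]=0xCE cont=1 payload=0x4E=78: acc |= 78<<14 -> acc=1283926 shift=21
  byte[4]=0x02 cont=0 payload=0x02=2: acc |= 2<<21 -> acc=5478230 shift=28 [end]
Varint 2: bytes[1:5] = D6 AE CE 02 -> value 5478230 (4 byte(s))
  byte[5]=0xB1 cont=1 payload=0x31=49: acc |= 49<<0 -> acc=49 shift=7
  byte[6]=0xAD cont=1 payload=0x2D=45: acc |= 45<<7 -> acc=5809 shift=14
  byte[7]=0x56 cont=0 payload=0x56=86: acc |= 86<<14 -> acc=1414833 shift=21 [end]
Varint 3: bytes[5:8] = B1 AD 56 -> value 1414833 (3 byte(s))
  byte[8]=0xB9 cont=1 payload=0x39=57: acc |= 57<<0 -> acc=57 shift=7
  byte[9]=0xEE cont=1 payload=0x6E=110: acc |= 110<<7 -> acc=14137 shift=14
  byte[10]=0x26 cont=0 payload=0x26=38: acc |= 38<<14 -> acc=636729 shift=21 [end]
Varint 4: bytes[8:11] = B9 EE 26 -> value 636729 (3 byte(s))
  byte[11]=0xB8 cont=1 payload=0x38=56: acc |= 56<<0 -> acc=56 shift=7
  byte[12]=0x3D cont=0 payload=0x3D=61: acc |= 61<<7 -> acc=7864 shift=14 [end]
Varint 5: bytes[11:13] = B8 3D -> value 7864 (2 byte(s))

Answer: 1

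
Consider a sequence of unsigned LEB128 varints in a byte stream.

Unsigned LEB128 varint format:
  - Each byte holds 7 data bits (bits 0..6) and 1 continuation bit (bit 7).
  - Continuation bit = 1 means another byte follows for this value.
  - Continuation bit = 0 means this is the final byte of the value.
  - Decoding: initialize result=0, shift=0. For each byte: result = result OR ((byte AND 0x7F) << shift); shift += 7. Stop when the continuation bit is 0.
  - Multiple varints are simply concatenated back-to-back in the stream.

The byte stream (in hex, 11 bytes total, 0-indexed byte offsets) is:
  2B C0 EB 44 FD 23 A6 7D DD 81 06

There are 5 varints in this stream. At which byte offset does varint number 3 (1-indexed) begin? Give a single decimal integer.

  byte[0]=0x2B cont=0 payload=0x2B=43: acc |= 43<<0 -> acc=43 shift=7 [end]
Varint 1: bytes[0:1] = 2B -> value 43 (1 byte(s))
  byte[1]=0xC0 cont=1 payload=0x40=64: acc |= 64<<0 -> acc=64 shift=7
  byte[2]=0xEB cont=1 payload=0x6B=107: acc |= 107<<7 -> acc=13760 shift=14
  byte[3]=0x44 cont=0 payload=0x44=68: acc |= 68<<14 -> acc=1127872 shift=21 [end]
Varint 2: bytes[1:4] = C0 EB 44 -> value 1127872 (3 byte(s))
  byte[4]=0xFD cont=1 payload=0x7D=125: acc |= 125<<0 -> acc=125 shift=7
  byte[5]=0x23 cont=0 payload=0x23=35: acc |= 35<<7 -> acc=4605 shift=14 [end]
Varint 3: bytes[4:6] = FD 23 -> value 4605 (2 byte(s))
  byte[6]=0xA6 cont=1 payload=0x26=38: acc |= 38<<0 -> acc=38 shift=7
  byte[7]=0x7D cont=0 payload=0x7D=125: acc |= 125<<7 -> acc=16038 shift=14 [end]
Varint 4: bytes[6:8] = A6 7D -> value 16038 (2 byte(s))
  byte[8]=0xDD cont=1 payload=0x5D=93: acc |= 93<<0 -> acc=93 shift=7
  byte[9]=0x81 cont=1 payload=0x01=1: acc |= 1<<7 -> acc=221 shift=14
  byte[10]=0x06 cont=0 payload=0x06=6: acc |= 6<<14 -> acc=98525 shift=21 [end]
Varint 5: bytes[8:11] = DD 81 06 -> value 98525 (3 byte(s))

Answer: 4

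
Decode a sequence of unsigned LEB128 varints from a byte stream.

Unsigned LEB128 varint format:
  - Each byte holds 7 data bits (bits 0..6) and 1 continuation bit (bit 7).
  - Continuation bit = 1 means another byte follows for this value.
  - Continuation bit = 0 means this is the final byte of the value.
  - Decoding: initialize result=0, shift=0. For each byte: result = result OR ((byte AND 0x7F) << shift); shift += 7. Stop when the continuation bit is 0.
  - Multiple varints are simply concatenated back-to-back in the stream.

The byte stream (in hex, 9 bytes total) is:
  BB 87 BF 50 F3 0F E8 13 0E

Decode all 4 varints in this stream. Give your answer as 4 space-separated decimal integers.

Answer: 168805307 2035 2536 14

Derivation:
  byte[0]=0xBB cont=1 payload=0x3B=59: acc |= 59<<0 -> acc=59 shift=7
  byte[1]=0x87 cont=1 payload=0x07=7: acc |= 7<<7 -> acc=955 shift=14
  byte[2]=0xBF cont=1 payload=0x3F=63: acc |= 63<<14 -> acc=1033147 shift=21
  byte[3]=0x50 cont=0 payload=0x50=80: acc |= 80<<21 -> acc=168805307 shift=28 [end]
Varint 1: bytes[0:4] = BB 87 BF 50 -> value 168805307 (4 byte(s))
  byte[4]=0xF3 cont=1 payload=0x73=115: acc |= 115<<0 -> acc=115 shift=7
  byte[5]=0x0F cont=0 payload=0x0F=15: acc |= 15<<7 -> acc=2035 shift=14 [end]
Varint 2: bytes[4:6] = F3 0F -> value 2035 (2 byte(s))
  byte[6]=0xE8 cont=1 payload=0x68=104: acc |= 104<<0 -> acc=104 shift=7
  byte[7]=0x13 cont=0 payload=0x13=19: acc |= 19<<7 -> acc=2536 shift=14 [end]
Varint 3: bytes[6:8] = E8 13 -> value 2536 (2 byte(s))
  byte[8]=0x0E cont=0 payload=0x0E=14: acc |= 14<<0 -> acc=14 shift=7 [end]
Varint 4: bytes[8:9] = 0E -> value 14 (1 byte(s))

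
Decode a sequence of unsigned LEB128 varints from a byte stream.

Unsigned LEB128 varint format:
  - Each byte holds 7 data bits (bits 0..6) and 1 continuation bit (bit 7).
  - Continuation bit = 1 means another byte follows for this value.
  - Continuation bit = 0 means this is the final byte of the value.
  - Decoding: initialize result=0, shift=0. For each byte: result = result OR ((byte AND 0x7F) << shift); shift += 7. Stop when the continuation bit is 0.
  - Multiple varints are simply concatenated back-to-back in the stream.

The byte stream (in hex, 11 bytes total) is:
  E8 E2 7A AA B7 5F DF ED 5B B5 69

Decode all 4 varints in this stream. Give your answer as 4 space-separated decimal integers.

  byte[0]=0xE8 cont=1 payload=0x68=104: acc |= 104<<0 -> acc=104 shift=7
  byte[1]=0xE2 cont=1 payload=0x62=98: acc |= 98<<7 -> acc=12648 shift=14
  byte[2]=0x7A cont=0 payload=0x7A=122: acc |= 122<<14 -> acc=2011496 shift=21 [end]
Varint 1: bytes[0:3] = E8 E2 7A -> value 2011496 (3 byte(s))
  byte[3]=0xAA cont=1 payload=0x2A=42: acc |= 42<<0 -> acc=42 shift=7
  byte[4]=0xB7 cont=1 payload=0x37=55: acc |= 55<<7 -> acc=7082 shift=14
  byte[5]=0x5F cont=0 payload=0x5F=95: acc |= 95<<14 -> acc=1563562 shift=21 [end]
Varint 2: bytes[3:6] = AA B7 5F -> value 1563562 (3 byte(s))
  byte[6]=0xDF cont=1 payload=0x5F=95: acc |= 95<<0 -> acc=95 shift=7
  byte[7]=0xED cont=1 payload=0x6D=109: acc |= 109<<7 -> acc=14047 shift=14
  byte[8]=0x5B cont=0 payload=0x5B=91: acc |= 91<<14 -> acc=1504991 shift=21 [end]
Varint 3: bytes[6:9] = DF ED 5B -> value 1504991 (3 byte(s))
  byte[9]=0xB5 cont=1 payload=0x35=53: acc |= 53<<0 -> acc=53 shift=7
  byte[10]=0x69 cont=0 payload=0x69=105: acc |= 105<<7 -> acc=13493 shift=14 [end]
Varint 4: bytes[9:11] = B5 69 -> value 13493 (2 byte(s))

Answer: 2011496 1563562 1504991 13493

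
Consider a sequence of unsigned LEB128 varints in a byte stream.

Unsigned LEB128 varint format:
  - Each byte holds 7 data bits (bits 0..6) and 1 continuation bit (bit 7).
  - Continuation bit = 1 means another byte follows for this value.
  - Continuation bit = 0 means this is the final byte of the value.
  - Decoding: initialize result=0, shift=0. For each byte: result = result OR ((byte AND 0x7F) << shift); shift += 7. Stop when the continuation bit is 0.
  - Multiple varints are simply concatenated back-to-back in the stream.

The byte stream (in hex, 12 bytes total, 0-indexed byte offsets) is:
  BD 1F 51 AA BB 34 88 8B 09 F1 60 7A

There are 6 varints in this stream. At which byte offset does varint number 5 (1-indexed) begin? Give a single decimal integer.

Answer: 9

Derivation:
  byte[0]=0xBD cont=1 payload=0x3D=61: acc |= 61<<0 -> acc=61 shift=7
  byte[1]=0x1F cont=0 payload=0x1F=31: acc |= 31<<7 -> acc=4029 shift=14 [end]
Varint 1: bytes[0:2] = BD 1F -> value 4029 (2 byte(s))
  byte[2]=0x51 cont=0 payload=0x51=81: acc |= 81<<0 -> acc=81 shift=7 [end]
Varint 2: bytes[2:3] = 51 -> value 81 (1 byte(s))
  byte[3]=0xAA cont=1 payload=0x2A=42: acc |= 42<<0 -> acc=42 shift=7
  byte[4]=0xBB cont=1 payload=0x3B=59: acc |= 59<<7 -> acc=7594 shift=14
  byte[5]=0x34 cont=0 payload=0x34=52: acc |= 52<<14 -> acc=859562 shift=21 [end]
Varint 3: bytes[3:6] = AA BB 34 -> value 859562 (3 byte(s))
  byte[6]=0x88 cont=1 payload=0x08=8: acc |= 8<<0 -> acc=8 shift=7
  byte[7]=0x8B cont=1 payload=0x0B=11: acc |= 11<<7 -> acc=1416 shift=14
  byte[8]=0x09 cont=0 payload=0x09=9: acc |= 9<<14 -> acc=148872 shift=21 [end]
Varint 4: bytes[6:9] = 88 8B 09 -> value 148872 (3 byte(s))
  byte[9]=0xF1 cont=1 payload=0x71=113: acc |= 113<<0 -> acc=113 shift=7
  byte[10]=0x60 cont=0 payload=0x60=96: acc |= 96<<7 -> acc=12401 shift=14 [end]
Varint 5: bytes[9:11] = F1 60 -> value 12401 (2 byte(s))
  byte[11]=0x7A cont=0 payload=0x7A=122: acc |= 122<<0 -> acc=122 shift=7 [end]
Varint 6: bytes[11:12] = 7A -> value 122 (1 byte(s))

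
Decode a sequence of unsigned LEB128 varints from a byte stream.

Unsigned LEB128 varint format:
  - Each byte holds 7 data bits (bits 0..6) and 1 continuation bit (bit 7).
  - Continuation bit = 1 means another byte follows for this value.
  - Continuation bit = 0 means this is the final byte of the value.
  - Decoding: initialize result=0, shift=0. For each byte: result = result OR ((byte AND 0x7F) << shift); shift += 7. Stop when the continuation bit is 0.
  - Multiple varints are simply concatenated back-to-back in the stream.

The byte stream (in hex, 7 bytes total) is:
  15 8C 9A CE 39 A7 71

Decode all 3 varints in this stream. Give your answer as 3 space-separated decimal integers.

Answer: 21 120818956 14503

Derivation:
  byte[0]=0x15 cont=0 payload=0x15=21: acc |= 21<<0 -> acc=21 shift=7 [end]
Varint 1: bytes[0:1] = 15 -> value 21 (1 byte(s))
  byte[1]=0x8C cont=1 payload=0x0C=12: acc |= 12<<0 -> acc=12 shift=7
  byte[2]=0x9A cont=1 payload=0x1A=26: acc |= 26<<7 -> acc=3340 shift=14
  byte[3]=0xCE cont=1 payload=0x4E=78: acc |= 78<<14 -> acc=1281292 shift=21
  byte[4]=0x39 cont=0 payload=0x39=57: acc |= 57<<21 -> acc=120818956 shift=28 [end]
Varint 2: bytes[1:5] = 8C 9A CE 39 -> value 120818956 (4 byte(s))
  byte[5]=0xA7 cont=1 payload=0x27=39: acc |= 39<<0 -> acc=39 shift=7
  byte[6]=0x71 cont=0 payload=0x71=113: acc |= 113<<7 -> acc=14503 shift=14 [end]
Varint 3: bytes[5:7] = A7 71 -> value 14503 (2 byte(s))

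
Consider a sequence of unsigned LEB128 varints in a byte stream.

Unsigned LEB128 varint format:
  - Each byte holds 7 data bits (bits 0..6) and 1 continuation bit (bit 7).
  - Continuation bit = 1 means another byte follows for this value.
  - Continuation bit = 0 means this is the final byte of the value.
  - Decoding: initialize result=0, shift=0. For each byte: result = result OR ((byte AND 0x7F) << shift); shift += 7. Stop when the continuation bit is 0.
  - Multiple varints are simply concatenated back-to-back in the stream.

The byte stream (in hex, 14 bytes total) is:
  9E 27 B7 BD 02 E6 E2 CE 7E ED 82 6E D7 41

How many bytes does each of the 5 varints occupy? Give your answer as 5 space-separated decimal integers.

  byte[0]=0x9E cont=1 payload=0x1E=30: acc |= 30<<0 -> acc=30 shift=7
  byte[1]=0x27 cont=0 payload=0x27=39: acc |= 39<<7 -> acc=5022 shift=14 [end]
Varint 1: bytes[0:2] = 9E 27 -> value 5022 (2 byte(s))
  byte[2]=0xB7 cont=1 payload=0x37=55: acc |= 55<<0 -> acc=55 shift=7
  byte[3]=0xBD cont=1 payload=0x3D=61: acc |= 61<<7 -> acc=7863 shift=14
  byte[4]=0x02 cont=0 payload=0x02=2: acc |= 2<<14 -> acc=40631 shift=21 [end]
Varint 2: bytes[2:5] = B7 BD 02 -> value 40631 (3 byte(s))
  byte[5]=0xE6 cont=1 payload=0x66=102: acc |= 102<<0 -> acc=102 shift=7
  byte[6]=0xE2 cont=1 payload=0x62=98: acc |= 98<<7 -> acc=12646 shift=14
  byte[7]=0xCE cont=1 payload=0x4E=78: acc |= 78<<14 -> acc=1290598 shift=21
  byte[8]=0x7E cont=0 payload=0x7E=126: acc |= 126<<21 -> acc=265531750 shift=28 [end]
Varint 3: bytes[5:9] = E6 E2 CE 7E -> value 265531750 (4 byte(s))
  byte[9]=0xED cont=1 payload=0x6D=109: acc |= 109<<0 -> acc=109 shift=7
  byte[10]=0x82 cont=1 payload=0x02=2: acc |= 2<<7 -> acc=365 shift=14
  byte[11]=0x6E cont=0 payload=0x6E=110: acc |= 110<<14 -> acc=1802605 shift=21 [end]
Varint 4: bytes[9:12] = ED 82 6E -> value 1802605 (3 byte(s))
  byte[12]=0xD7 cont=1 payload=0x57=87: acc |= 87<<0 -> acc=87 shift=7
  byte[13]=0x41 cont=0 payload=0x41=65: acc |= 65<<7 -> acc=8407 shift=14 [end]
Varint 5: bytes[12:14] = D7 41 -> value 8407 (2 byte(s))

Answer: 2 3 4 3 2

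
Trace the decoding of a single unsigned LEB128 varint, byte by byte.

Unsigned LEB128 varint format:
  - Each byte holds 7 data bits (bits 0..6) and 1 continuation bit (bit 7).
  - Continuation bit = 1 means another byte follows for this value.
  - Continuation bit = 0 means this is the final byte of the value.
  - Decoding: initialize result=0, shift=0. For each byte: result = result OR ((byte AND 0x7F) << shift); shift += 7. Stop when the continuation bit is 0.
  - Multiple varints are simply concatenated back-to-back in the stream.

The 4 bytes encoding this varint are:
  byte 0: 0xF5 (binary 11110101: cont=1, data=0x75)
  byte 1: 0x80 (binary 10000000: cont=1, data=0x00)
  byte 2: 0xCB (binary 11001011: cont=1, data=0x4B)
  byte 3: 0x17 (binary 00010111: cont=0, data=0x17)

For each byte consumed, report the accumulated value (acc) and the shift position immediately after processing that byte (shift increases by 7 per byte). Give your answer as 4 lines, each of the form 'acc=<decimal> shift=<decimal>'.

Answer: acc=117 shift=7
acc=117 shift=14
acc=1228917 shift=21
acc=49463413 shift=28

Derivation:
byte 0=0xF5: payload=0x75=117, contrib = 117<<0 = 117; acc -> 117, shift -> 7
byte 1=0x80: payload=0x00=0, contrib = 0<<7 = 0; acc -> 117, shift -> 14
byte 2=0xCB: payload=0x4B=75, contrib = 75<<14 = 1228800; acc -> 1228917, shift -> 21
byte 3=0x17: payload=0x17=23, contrib = 23<<21 = 48234496; acc -> 49463413, shift -> 28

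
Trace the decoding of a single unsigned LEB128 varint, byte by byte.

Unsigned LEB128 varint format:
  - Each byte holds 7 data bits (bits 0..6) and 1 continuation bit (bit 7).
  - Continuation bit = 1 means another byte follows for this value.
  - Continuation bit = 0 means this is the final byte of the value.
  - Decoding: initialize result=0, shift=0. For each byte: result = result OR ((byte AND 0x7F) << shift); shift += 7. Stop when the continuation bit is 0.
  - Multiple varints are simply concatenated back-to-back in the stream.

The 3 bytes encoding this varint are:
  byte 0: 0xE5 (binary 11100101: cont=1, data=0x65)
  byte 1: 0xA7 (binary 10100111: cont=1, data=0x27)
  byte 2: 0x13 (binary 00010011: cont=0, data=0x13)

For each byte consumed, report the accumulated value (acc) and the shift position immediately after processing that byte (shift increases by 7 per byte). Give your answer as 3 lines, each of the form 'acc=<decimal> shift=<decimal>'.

byte 0=0xE5: payload=0x65=101, contrib = 101<<0 = 101; acc -> 101, shift -> 7
byte 1=0xA7: payload=0x27=39, contrib = 39<<7 = 4992; acc -> 5093, shift -> 14
byte 2=0x13: payload=0x13=19, contrib = 19<<14 = 311296; acc -> 316389, shift -> 21

Answer: acc=101 shift=7
acc=5093 shift=14
acc=316389 shift=21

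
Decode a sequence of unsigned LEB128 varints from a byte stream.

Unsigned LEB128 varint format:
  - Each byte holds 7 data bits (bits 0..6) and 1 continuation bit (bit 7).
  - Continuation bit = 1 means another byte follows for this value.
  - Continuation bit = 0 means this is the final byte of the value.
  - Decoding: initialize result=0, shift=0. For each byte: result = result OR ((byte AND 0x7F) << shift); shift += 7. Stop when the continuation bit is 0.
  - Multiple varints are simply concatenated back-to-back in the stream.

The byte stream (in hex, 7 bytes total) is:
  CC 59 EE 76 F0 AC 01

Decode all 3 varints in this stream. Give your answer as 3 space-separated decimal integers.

Answer: 11468 15214 22128

Derivation:
  byte[0]=0xCC cont=1 payload=0x4C=76: acc |= 76<<0 -> acc=76 shift=7
  byte[1]=0x59 cont=0 payload=0x59=89: acc |= 89<<7 -> acc=11468 shift=14 [end]
Varint 1: bytes[0:2] = CC 59 -> value 11468 (2 byte(s))
  byte[2]=0xEE cont=1 payload=0x6E=110: acc |= 110<<0 -> acc=110 shift=7
  byte[3]=0x76 cont=0 payload=0x76=118: acc |= 118<<7 -> acc=15214 shift=14 [end]
Varint 2: bytes[2:4] = EE 76 -> value 15214 (2 byte(s))
  byte[4]=0xF0 cont=1 payload=0x70=112: acc |= 112<<0 -> acc=112 shift=7
  byte[5]=0xAC cont=1 payload=0x2C=44: acc |= 44<<7 -> acc=5744 shift=14
  byte[6]=0x01 cont=0 payload=0x01=1: acc |= 1<<14 -> acc=22128 shift=21 [end]
Varint 3: bytes[4:7] = F0 AC 01 -> value 22128 (3 byte(s))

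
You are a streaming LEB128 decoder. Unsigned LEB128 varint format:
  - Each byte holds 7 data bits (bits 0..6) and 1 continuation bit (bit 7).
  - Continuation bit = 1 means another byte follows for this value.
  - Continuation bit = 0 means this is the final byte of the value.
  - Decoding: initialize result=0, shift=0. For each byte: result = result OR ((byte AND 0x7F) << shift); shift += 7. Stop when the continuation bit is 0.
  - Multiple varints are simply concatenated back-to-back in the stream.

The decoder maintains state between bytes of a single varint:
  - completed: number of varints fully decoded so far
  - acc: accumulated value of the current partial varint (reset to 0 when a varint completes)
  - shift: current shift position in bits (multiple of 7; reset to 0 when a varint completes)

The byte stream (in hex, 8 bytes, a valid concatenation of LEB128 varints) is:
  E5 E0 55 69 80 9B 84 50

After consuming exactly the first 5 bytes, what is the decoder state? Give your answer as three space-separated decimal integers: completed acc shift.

byte[0]=0xE5 cont=1 payload=0x65: acc |= 101<<0 -> completed=0 acc=101 shift=7
byte[1]=0xE0 cont=1 payload=0x60: acc |= 96<<7 -> completed=0 acc=12389 shift=14
byte[2]=0x55 cont=0 payload=0x55: varint #1 complete (value=1405029); reset -> completed=1 acc=0 shift=0
byte[3]=0x69 cont=0 payload=0x69: varint #2 complete (value=105); reset -> completed=2 acc=0 shift=0
byte[4]=0x80 cont=1 payload=0x00: acc |= 0<<0 -> completed=2 acc=0 shift=7

Answer: 2 0 7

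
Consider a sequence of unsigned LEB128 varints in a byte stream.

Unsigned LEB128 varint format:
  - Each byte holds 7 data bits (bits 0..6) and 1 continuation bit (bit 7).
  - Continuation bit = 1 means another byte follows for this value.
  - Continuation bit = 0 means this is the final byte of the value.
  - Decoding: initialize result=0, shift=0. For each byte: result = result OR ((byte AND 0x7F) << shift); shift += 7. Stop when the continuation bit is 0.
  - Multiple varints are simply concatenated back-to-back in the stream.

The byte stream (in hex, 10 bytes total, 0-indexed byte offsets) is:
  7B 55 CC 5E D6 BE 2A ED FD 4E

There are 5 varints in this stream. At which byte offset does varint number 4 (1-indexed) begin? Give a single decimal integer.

  byte[0]=0x7B cont=0 payload=0x7B=123: acc |= 123<<0 -> acc=123 shift=7 [end]
Varint 1: bytes[0:1] = 7B -> value 123 (1 byte(s))
  byte[1]=0x55 cont=0 payload=0x55=85: acc |= 85<<0 -> acc=85 shift=7 [end]
Varint 2: bytes[1:2] = 55 -> value 85 (1 byte(s))
  byte[2]=0xCC cont=1 payload=0x4C=76: acc |= 76<<0 -> acc=76 shift=7
  byte[3]=0x5E cont=0 payload=0x5E=94: acc |= 94<<7 -> acc=12108 shift=14 [end]
Varint 3: bytes[2:4] = CC 5E -> value 12108 (2 byte(s))
  byte[4]=0xD6 cont=1 payload=0x56=86: acc |= 86<<0 -> acc=86 shift=7
  byte[5]=0xBE cont=1 payload=0x3E=62: acc |= 62<<7 -> acc=8022 shift=14
  byte[6]=0x2A cont=0 payload=0x2A=42: acc |= 42<<14 -> acc=696150 shift=21 [end]
Varint 4: bytes[4:7] = D6 BE 2A -> value 696150 (3 byte(s))
  byte[7]=0xED cont=1 payload=0x6D=109: acc |= 109<<0 -> acc=109 shift=7
  byte[8]=0xFD cont=1 payload=0x7D=125: acc |= 125<<7 -> acc=16109 shift=14
  byte[9]=0x4E cont=0 payload=0x4E=78: acc |= 78<<14 -> acc=1294061 shift=21 [end]
Varint 5: bytes[7:10] = ED FD 4E -> value 1294061 (3 byte(s))

Answer: 4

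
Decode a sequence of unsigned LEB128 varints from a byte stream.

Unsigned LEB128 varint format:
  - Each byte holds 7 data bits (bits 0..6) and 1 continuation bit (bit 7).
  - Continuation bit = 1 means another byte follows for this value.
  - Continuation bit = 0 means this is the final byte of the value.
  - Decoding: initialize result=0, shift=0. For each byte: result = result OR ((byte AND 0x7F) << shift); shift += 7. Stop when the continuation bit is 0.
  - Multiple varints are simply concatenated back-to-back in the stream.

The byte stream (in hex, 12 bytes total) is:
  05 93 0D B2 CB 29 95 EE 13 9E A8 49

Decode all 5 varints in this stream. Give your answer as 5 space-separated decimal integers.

  byte[0]=0x05 cont=0 payload=0x05=5: acc |= 5<<0 -> acc=5 shift=7 [end]
Varint 1: bytes[0:1] = 05 -> value 5 (1 byte(s))
  byte[1]=0x93 cont=1 payload=0x13=19: acc |= 19<<0 -> acc=19 shift=7
  byte[2]=0x0D cont=0 payload=0x0D=13: acc |= 13<<7 -> acc=1683 shift=14 [end]
Varint 2: bytes[1:3] = 93 0D -> value 1683 (2 byte(s))
  byte[3]=0xB2 cont=1 payload=0x32=50: acc |= 50<<0 -> acc=50 shift=7
  byte[4]=0xCB cont=1 payload=0x4B=75: acc |= 75<<7 -> acc=9650 shift=14
  byte[5]=0x29 cont=0 payload=0x29=41: acc |= 41<<14 -> acc=681394 shift=21 [end]
Varint 3: bytes[3:6] = B2 CB 29 -> value 681394 (3 byte(s))
  byte[6]=0x95 cont=1 payload=0x15=21: acc |= 21<<0 -> acc=21 shift=7
  byte[7]=0xEE cont=1 payload=0x6E=110: acc |= 110<<7 -> acc=14101 shift=14
  byte[8]=0x13 cont=0 payload=0x13=19: acc |= 19<<14 -> acc=325397 shift=21 [end]
Varint 4: bytes[6:9] = 95 EE 13 -> value 325397 (3 byte(s))
  byte[9]=0x9E cont=1 payload=0x1E=30: acc |= 30<<0 -> acc=30 shift=7
  byte[10]=0xA8 cont=1 payload=0x28=40: acc |= 40<<7 -> acc=5150 shift=14
  byte[11]=0x49 cont=0 payload=0x49=73: acc |= 73<<14 -> acc=1201182 shift=21 [end]
Varint 5: bytes[9:12] = 9E A8 49 -> value 1201182 (3 byte(s))

Answer: 5 1683 681394 325397 1201182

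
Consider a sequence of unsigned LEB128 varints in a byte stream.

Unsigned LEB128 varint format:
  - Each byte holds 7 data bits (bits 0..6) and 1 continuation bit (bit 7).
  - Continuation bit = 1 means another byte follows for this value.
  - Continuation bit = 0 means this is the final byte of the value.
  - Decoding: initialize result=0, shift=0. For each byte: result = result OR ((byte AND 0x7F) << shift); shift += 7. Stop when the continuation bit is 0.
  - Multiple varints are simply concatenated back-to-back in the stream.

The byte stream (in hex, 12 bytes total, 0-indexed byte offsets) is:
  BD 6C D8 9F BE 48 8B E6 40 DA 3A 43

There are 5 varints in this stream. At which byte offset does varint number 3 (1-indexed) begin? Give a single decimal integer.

  byte[0]=0xBD cont=1 payload=0x3D=61: acc |= 61<<0 -> acc=61 shift=7
  byte[1]=0x6C cont=0 payload=0x6C=108: acc |= 108<<7 -> acc=13885 shift=14 [end]
Varint 1: bytes[0:2] = BD 6C -> value 13885 (2 byte(s))
  byte[2]=0xD8 cont=1 payload=0x58=88: acc |= 88<<0 -> acc=88 shift=7
  byte[3]=0x9F cont=1 payload=0x1F=31: acc |= 31<<7 -> acc=4056 shift=14
  byte[4]=0xBE cont=1 payload=0x3E=62: acc |= 62<<14 -> acc=1019864 shift=21
  byte[5]=0x48 cont=0 payload=0x48=72: acc |= 72<<21 -> acc=152014808 shift=28 [end]
Varint 2: bytes[2:6] = D8 9F BE 48 -> value 152014808 (4 byte(s))
  byte[6]=0x8B cont=1 payload=0x0B=11: acc |= 11<<0 -> acc=11 shift=7
  byte[7]=0xE6 cont=1 payload=0x66=102: acc |= 102<<7 -> acc=13067 shift=14
  byte[8]=0x40 cont=0 payload=0x40=64: acc |= 64<<14 -> acc=1061643 shift=21 [end]
Varint 3: bytes[6:9] = 8B E6 40 -> value 1061643 (3 byte(s))
  byte[9]=0xDA cont=1 payload=0x5A=90: acc |= 90<<0 -> acc=90 shift=7
  byte[10]=0x3A cont=0 payload=0x3A=58: acc |= 58<<7 -> acc=7514 shift=14 [end]
Varint 4: bytes[9:11] = DA 3A -> value 7514 (2 byte(s))
  byte[11]=0x43 cont=0 payload=0x43=67: acc |= 67<<0 -> acc=67 shift=7 [end]
Varint 5: bytes[11:12] = 43 -> value 67 (1 byte(s))

Answer: 6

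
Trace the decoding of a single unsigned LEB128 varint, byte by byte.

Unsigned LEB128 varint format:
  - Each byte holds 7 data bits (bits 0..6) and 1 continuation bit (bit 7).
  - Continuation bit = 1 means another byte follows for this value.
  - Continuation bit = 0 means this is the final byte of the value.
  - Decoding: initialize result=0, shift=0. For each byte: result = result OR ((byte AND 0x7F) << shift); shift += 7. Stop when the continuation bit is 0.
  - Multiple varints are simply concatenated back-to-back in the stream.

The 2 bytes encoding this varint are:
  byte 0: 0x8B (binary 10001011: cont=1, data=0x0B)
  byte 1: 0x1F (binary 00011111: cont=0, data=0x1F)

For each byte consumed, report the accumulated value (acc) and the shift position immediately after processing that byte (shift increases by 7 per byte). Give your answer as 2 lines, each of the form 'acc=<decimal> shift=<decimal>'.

Answer: acc=11 shift=7
acc=3979 shift=14

Derivation:
byte 0=0x8B: payload=0x0B=11, contrib = 11<<0 = 11; acc -> 11, shift -> 7
byte 1=0x1F: payload=0x1F=31, contrib = 31<<7 = 3968; acc -> 3979, shift -> 14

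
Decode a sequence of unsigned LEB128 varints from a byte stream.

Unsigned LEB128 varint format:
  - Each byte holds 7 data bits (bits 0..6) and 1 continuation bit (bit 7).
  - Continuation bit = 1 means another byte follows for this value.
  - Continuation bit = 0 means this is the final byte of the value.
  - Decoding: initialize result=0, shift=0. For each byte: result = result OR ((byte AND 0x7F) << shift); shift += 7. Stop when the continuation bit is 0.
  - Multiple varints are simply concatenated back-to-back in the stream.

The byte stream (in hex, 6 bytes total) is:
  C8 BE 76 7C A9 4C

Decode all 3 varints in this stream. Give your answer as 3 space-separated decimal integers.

  byte[0]=0xC8 cont=1 payload=0x48=72: acc |= 72<<0 -> acc=72 shift=7
  byte[1]=0xBE cont=1 payload=0x3E=62: acc |= 62<<7 -> acc=8008 shift=14
  byte[2]=0x76 cont=0 payload=0x76=118: acc |= 118<<14 -> acc=1941320 shift=21 [end]
Varint 1: bytes[0:3] = C8 BE 76 -> value 1941320 (3 byte(s))
  byte[3]=0x7C cont=0 payload=0x7C=124: acc |= 124<<0 -> acc=124 shift=7 [end]
Varint 2: bytes[3:4] = 7C -> value 124 (1 byte(s))
  byte[4]=0xA9 cont=1 payload=0x29=41: acc |= 41<<0 -> acc=41 shift=7
  byte[5]=0x4C cont=0 payload=0x4C=76: acc |= 76<<7 -> acc=9769 shift=14 [end]
Varint 3: bytes[4:6] = A9 4C -> value 9769 (2 byte(s))

Answer: 1941320 124 9769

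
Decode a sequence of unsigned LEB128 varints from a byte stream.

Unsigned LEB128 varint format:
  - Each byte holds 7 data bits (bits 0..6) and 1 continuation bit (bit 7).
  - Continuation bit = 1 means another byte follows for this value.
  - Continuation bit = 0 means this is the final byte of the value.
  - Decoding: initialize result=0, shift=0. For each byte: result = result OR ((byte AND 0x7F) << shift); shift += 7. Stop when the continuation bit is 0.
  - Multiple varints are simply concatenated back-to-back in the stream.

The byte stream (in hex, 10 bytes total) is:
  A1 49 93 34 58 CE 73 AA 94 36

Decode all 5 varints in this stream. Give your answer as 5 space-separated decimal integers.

Answer: 9377 6675 88 14798 887338

Derivation:
  byte[0]=0xA1 cont=1 payload=0x21=33: acc |= 33<<0 -> acc=33 shift=7
  byte[1]=0x49 cont=0 payload=0x49=73: acc |= 73<<7 -> acc=9377 shift=14 [end]
Varint 1: bytes[0:2] = A1 49 -> value 9377 (2 byte(s))
  byte[2]=0x93 cont=1 payload=0x13=19: acc |= 19<<0 -> acc=19 shift=7
  byte[3]=0x34 cont=0 payload=0x34=52: acc |= 52<<7 -> acc=6675 shift=14 [end]
Varint 2: bytes[2:4] = 93 34 -> value 6675 (2 byte(s))
  byte[4]=0x58 cont=0 payload=0x58=88: acc |= 88<<0 -> acc=88 shift=7 [end]
Varint 3: bytes[4:5] = 58 -> value 88 (1 byte(s))
  byte[5]=0xCE cont=1 payload=0x4E=78: acc |= 78<<0 -> acc=78 shift=7
  byte[6]=0x73 cont=0 payload=0x73=115: acc |= 115<<7 -> acc=14798 shift=14 [end]
Varint 4: bytes[5:7] = CE 73 -> value 14798 (2 byte(s))
  byte[7]=0xAA cont=1 payload=0x2A=42: acc |= 42<<0 -> acc=42 shift=7
  byte[8]=0x94 cont=1 payload=0x14=20: acc |= 20<<7 -> acc=2602 shift=14
  byte[9]=0x36 cont=0 payload=0x36=54: acc |= 54<<14 -> acc=887338 shift=21 [end]
Varint 5: bytes[7:10] = AA 94 36 -> value 887338 (3 byte(s))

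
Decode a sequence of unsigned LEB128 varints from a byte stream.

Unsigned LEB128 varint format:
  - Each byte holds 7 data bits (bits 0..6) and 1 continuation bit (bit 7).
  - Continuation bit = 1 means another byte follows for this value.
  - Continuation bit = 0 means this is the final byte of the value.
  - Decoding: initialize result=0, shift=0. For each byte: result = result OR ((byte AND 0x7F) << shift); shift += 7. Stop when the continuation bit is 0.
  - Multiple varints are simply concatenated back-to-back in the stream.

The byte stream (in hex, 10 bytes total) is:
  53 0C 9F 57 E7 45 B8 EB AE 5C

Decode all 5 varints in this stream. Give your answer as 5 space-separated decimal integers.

Answer: 83 12 11167 8935 193705400

Derivation:
  byte[0]=0x53 cont=0 payload=0x53=83: acc |= 83<<0 -> acc=83 shift=7 [end]
Varint 1: bytes[0:1] = 53 -> value 83 (1 byte(s))
  byte[1]=0x0C cont=0 payload=0x0C=12: acc |= 12<<0 -> acc=12 shift=7 [end]
Varint 2: bytes[1:2] = 0C -> value 12 (1 byte(s))
  byte[2]=0x9F cont=1 payload=0x1F=31: acc |= 31<<0 -> acc=31 shift=7
  byte[3]=0x57 cont=0 payload=0x57=87: acc |= 87<<7 -> acc=11167 shift=14 [end]
Varint 3: bytes[2:4] = 9F 57 -> value 11167 (2 byte(s))
  byte[4]=0xE7 cont=1 payload=0x67=103: acc |= 103<<0 -> acc=103 shift=7
  byte[5]=0x45 cont=0 payload=0x45=69: acc |= 69<<7 -> acc=8935 shift=14 [end]
Varint 4: bytes[4:6] = E7 45 -> value 8935 (2 byte(s))
  byte[6]=0xB8 cont=1 payload=0x38=56: acc |= 56<<0 -> acc=56 shift=7
  byte[7]=0xEB cont=1 payload=0x6B=107: acc |= 107<<7 -> acc=13752 shift=14
  byte[8]=0xAE cont=1 payload=0x2E=46: acc |= 46<<14 -> acc=767416 shift=21
  byte[9]=0x5C cont=0 payload=0x5C=92: acc |= 92<<21 -> acc=193705400 shift=28 [end]
Varint 5: bytes[6:10] = B8 EB AE 5C -> value 193705400 (4 byte(s))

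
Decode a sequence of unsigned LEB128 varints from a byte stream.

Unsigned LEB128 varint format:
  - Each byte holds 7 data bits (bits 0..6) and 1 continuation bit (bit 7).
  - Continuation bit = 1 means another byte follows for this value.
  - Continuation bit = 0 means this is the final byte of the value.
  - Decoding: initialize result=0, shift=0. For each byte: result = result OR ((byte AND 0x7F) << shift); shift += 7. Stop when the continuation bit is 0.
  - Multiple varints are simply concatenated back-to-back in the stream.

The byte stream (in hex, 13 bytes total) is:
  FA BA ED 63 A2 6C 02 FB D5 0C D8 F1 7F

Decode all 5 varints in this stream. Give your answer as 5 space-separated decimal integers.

Answer: 209411450 13858 2 207611 2095320

Derivation:
  byte[0]=0xFA cont=1 payload=0x7A=122: acc |= 122<<0 -> acc=122 shift=7
  byte[1]=0xBA cont=1 payload=0x3A=58: acc |= 58<<7 -> acc=7546 shift=14
  byte[2]=0xED cont=1 payload=0x6D=109: acc |= 109<<14 -> acc=1793402 shift=21
  byte[3]=0x63 cont=0 payload=0x63=99: acc |= 99<<21 -> acc=209411450 shift=28 [end]
Varint 1: bytes[0:4] = FA BA ED 63 -> value 209411450 (4 byte(s))
  byte[4]=0xA2 cont=1 payload=0x22=34: acc |= 34<<0 -> acc=34 shift=7
  byte[5]=0x6C cont=0 payload=0x6C=108: acc |= 108<<7 -> acc=13858 shift=14 [end]
Varint 2: bytes[4:6] = A2 6C -> value 13858 (2 byte(s))
  byte[6]=0x02 cont=0 payload=0x02=2: acc |= 2<<0 -> acc=2 shift=7 [end]
Varint 3: bytes[6:7] = 02 -> value 2 (1 byte(s))
  byte[7]=0xFB cont=1 payload=0x7B=123: acc |= 123<<0 -> acc=123 shift=7
  byte[8]=0xD5 cont=1 payload=0x55=85: acc |= 85<<7 -> acc=11003 shift=14
  byte[9]=0x0C cont=0 payload=0x0C=12: acc |= 12<<14 -> acc=207611 shift=21 [end]
Varint 4: bytes[7:10] = FB D5 0C -> value 207611 (3 byte(s))
  byte[10]=0xD8 cont=1 payload=0x58=88: acc |= 88<<0 -> acc=88 shift=7
  byte[11]=0xF1 cont=1 payload=0x71=113: acc |= 113<<7 -> acc=14552 shift=14
  byte[12]=0x7F cont=0 payload=0x7F=127: acc |= 127<<14 -> acc=2095320 shift=21 [end]
Varint 5: bytes[10:13] = D8 F1 7F -> value 2095320 (3 byte(s))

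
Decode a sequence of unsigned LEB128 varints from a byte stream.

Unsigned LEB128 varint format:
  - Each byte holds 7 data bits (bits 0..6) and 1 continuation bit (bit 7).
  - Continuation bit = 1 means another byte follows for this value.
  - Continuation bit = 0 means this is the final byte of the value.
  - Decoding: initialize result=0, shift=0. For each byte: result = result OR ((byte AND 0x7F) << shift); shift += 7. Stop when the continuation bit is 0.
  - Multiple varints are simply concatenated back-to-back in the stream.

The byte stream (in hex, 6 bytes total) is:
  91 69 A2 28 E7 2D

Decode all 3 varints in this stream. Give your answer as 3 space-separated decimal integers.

Answer: 13457 5154 5863

Derivation:
  byte[0]=0x91 cont=1 payload=0x11=17: acc |= 17<<0 -> acc=17 shift=7
  byte[1]=0x69 cont=0 payload=0x69=105: acc |= 105<<7 -> acc=13457 shift=14 [end]
Varint 1: bytes[0:2] = 91 69 -> value 13457 (2 byte(s))
  byte[2]=0xA2 cont=1 payload=0x22=34: acc |= 34<<0 -> acc=34 shift=7
  byte[3]=0x28 cont=0 payload=0x28=40: acc |= 40<<7 -> acc=5154 shift=14 [end]
Varint 2: bytes[2:4] = A2 28 -> value 5154 (2 byte(s))
  byte[4]=0xE7 cont=1 payload=0x67=103: acc |= 103<<0 -> acc=103 shift=7
  byte[5]=0x2D cont=0 payload=0x2D=45: acc |= 45<<7 -> acc=5863 shift=14 [end]
Varint 3: bytes[4:6] = E7 2D -> value 5863 (2 byte(s))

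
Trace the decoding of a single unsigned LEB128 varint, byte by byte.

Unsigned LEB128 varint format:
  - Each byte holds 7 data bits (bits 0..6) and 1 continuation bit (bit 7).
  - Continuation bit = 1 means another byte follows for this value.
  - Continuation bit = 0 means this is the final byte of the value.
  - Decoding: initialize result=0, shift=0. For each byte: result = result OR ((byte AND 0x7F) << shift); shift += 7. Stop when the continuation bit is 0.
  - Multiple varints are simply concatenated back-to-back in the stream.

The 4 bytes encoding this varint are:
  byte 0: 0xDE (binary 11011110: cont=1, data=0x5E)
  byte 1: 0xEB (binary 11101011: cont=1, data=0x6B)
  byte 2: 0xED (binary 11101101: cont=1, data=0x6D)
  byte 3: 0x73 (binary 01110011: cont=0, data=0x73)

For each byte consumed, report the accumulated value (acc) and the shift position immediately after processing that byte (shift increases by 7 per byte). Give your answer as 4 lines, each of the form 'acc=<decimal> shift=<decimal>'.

Answer: acc=94 shift=7
acc=13790 shift=14
acc=1799646 shift=21
acc=242972126 shift=28

Derivation:
byte 0=0xDE: payload=0x5E=94, contrib = 94<<0 = 94; acc -> 94, shift -> 7
byte 1=0xEB: payload=0x6B=107, contrib = 107<<7 = 13696; acc -> 13790, shift -> 14
byte 2=0xED: payload=0x6D=109, contrib = 109<<14 = 1785856; acc -> 1799646, shift -> 21
byte 3=0x73: payload=0x73=115, contrib = 115<<21 = 241172480; acc -> 242972126, shift -> 28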